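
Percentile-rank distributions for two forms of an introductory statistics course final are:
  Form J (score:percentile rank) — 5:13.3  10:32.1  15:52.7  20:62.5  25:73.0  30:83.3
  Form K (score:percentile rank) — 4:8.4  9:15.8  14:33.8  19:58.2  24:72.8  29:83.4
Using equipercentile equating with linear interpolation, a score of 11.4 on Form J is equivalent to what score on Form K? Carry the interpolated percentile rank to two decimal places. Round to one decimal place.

14.8

PR of 11.4 on Form J: 32.1 + (11.4 − 10)/(15 − 10) × (52.7 − 32.1) = 37.87
On Form K, PR 37.87 falls between score 14 (PR 33.8) and 19 (PR 58.2).
Interpolate: 14 + (37.87 − 33.8)/(58.2 − 33.8) × (19 − 14) = 14.8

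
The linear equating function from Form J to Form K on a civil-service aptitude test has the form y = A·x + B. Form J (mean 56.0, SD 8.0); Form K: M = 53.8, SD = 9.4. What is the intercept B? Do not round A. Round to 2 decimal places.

-12.00

A = SD_Y / SD_X = 9.4 / 8.0 = 1.175000
B = M_Y − A·M_X = 53.8 − 1.175000 × 56.0 = -12.00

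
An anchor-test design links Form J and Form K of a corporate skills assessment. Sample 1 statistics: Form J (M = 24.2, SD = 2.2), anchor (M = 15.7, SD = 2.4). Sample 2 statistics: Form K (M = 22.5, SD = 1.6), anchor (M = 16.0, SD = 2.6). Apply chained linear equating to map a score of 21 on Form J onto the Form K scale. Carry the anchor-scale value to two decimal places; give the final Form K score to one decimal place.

20.2

Form J → anchor (Sample 1): v = (2.4/2.2)(21 − 24.2) + 15.7 = 12.21
anchor → Form K (Sample 2): y = (1.6/2.6)(12.21 − 16.0) + 22.5 = 20.2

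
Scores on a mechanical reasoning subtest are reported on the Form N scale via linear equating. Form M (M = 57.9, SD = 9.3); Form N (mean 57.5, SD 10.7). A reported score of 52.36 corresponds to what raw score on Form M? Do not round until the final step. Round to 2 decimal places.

Invert y = (SD_Y/SD_X)(x − M_X) + M_Y:
x = (SD_X/SD_Y)(y − M_Y) + M_X = (9.3/10.7)(52.36 − 57.5) + 57.9
x = 0.869159 × -5.140 + 57.9 = 53.43

53.43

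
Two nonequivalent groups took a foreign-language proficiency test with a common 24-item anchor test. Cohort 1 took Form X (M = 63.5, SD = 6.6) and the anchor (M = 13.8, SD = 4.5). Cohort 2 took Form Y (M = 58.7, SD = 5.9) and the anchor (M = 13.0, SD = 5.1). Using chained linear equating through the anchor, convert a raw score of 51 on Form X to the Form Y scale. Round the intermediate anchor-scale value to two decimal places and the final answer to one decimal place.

49.8

Form X → anchor (Cohort 1): v = (4.5/6.6)(51 − 63.5) + 13.8 = 5.28
anchor → Form Y (Cohort 2): y = (5.9/5.1)(5.28 − 13.0) + 58.7 = 49.8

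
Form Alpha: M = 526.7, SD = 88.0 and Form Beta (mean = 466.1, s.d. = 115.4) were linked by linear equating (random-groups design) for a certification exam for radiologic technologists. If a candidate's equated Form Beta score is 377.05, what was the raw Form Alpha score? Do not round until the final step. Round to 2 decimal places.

Invert y = (SD_Y/SD_X)(x − M_X) + M_Y:
x = (SD_X/SD_Y)(y − M_Y) + M_X = (88.0/115.4)(377.05 − 466.1) + 526.7
x = 0.762565 × -89.050 + 526.7 = 458.79

458.79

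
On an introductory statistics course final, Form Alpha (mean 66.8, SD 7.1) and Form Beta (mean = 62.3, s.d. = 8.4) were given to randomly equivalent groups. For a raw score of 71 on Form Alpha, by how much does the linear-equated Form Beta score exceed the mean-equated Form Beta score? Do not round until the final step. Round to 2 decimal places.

Mean-equated: 71 + (62.3 − 66.8) = 66.50
Linear-equated: (8.4/7.1)(71 − 66.8) + 62.3 = 67.269
Difference = 67.269 − 66.50 = 0.77

0.77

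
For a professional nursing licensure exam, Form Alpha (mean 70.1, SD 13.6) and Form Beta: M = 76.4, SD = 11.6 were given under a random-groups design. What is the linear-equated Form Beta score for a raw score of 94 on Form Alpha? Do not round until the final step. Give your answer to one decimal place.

Linear equating: y = (SD_Y/SD_X)(x − M_X) + M_Y
y = (11.6/13.6)(94 − 70.1) + 76.4
y = 0.852941 × 23.9 + 76.4 = 20.3853 + 76.4 = 96.8

96.8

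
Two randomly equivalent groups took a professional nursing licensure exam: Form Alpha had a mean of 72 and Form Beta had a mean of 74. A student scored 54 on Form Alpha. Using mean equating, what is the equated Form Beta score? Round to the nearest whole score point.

Mean equating: y = x + (M_Y − M_X) = 54 + (74 − 72) = 56

56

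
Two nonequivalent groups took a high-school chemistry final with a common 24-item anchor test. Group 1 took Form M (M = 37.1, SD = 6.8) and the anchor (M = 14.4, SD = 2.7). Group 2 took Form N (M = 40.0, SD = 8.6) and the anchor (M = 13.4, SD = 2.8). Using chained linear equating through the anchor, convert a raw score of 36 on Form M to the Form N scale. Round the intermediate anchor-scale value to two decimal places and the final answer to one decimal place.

Form M → anchor (Group 1): v = (2.7/6.8)(36 − 37.1) + 14.4 = 13.96
anchor → Form N (Group 2): y = (8.6/2.8)(13.96 − 13.4) + 40.0 = 41.7

41.7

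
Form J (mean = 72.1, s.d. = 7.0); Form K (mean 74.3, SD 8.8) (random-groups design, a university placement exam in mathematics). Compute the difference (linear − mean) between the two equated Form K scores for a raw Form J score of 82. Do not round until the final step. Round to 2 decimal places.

2.55

Mean-equated: 82 + (74.3 − 72.1) = 84.20
Linear-equated: (8.8/7.0)(82 − 72.1) + 74.3 = 86.746
Difference = 86.746 − 84.20 = 2.55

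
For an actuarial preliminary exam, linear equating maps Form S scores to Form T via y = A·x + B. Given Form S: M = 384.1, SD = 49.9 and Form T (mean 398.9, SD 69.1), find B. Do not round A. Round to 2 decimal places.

-132.99

A = SD_Y / SD_X = 69.1 / 49.9 = 1.384770
B = M_Y − A·M_X = 398.9 − 1.384770 × 384.1 = -132.99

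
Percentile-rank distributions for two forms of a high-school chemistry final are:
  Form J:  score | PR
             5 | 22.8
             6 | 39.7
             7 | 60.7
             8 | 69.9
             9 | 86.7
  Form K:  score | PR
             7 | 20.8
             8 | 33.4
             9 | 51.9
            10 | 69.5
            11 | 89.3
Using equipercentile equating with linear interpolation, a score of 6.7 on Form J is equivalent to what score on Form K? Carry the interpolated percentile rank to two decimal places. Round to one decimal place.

PR of 6.7 on Form J: 39.7 + (6.7 − 6)/(7 − 6) × (60.7 − 39.7) = 54.40
On Form K, PR 54.40 falls between score 9 (PR 51.9) and 10 (PR 69.5).
Interpolate: 9 + (54.40 − 51.9)/(69.5 − 51.9) × (10 − 9) = 9.1

9.1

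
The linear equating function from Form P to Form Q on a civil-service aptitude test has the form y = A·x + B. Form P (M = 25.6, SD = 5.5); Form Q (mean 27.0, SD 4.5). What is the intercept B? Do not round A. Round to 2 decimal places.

6.05

A = SD_Y / SD_X = 4.5 / 5.5 = 0.818182
B = M_Y − A·M_X = 27.0 − 0.818182 × 25.6 = 6.05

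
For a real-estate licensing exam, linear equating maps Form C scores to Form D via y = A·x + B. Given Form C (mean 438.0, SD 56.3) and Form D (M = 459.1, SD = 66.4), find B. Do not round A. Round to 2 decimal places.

A = SD_Y / SD_X = 66.4 / 56.3 = 1.179396
B = M_Y − A·M_X = 459.1 − 1.179396 × 438.0 = -57.48

-57.48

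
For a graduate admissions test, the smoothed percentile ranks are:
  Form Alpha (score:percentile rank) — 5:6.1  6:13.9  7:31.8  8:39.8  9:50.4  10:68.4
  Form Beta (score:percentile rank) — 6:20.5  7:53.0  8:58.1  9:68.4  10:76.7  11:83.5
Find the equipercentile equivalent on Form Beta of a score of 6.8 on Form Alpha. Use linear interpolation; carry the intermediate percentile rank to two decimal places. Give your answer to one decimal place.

6.2

PR of 6.8 on Form Alpha: 13.9 + (6.8 − 6)/(7 − 6) × (31.8 − 13.9) = 28.22
On Form Beta, PR 28.22 falls between score 6 (PR 20.5) and 7 (PR 53.0).
Interpolate: 6 + (28.22 − 20.5)/(53.0 − 20.5) × (7 − 6) = 6.2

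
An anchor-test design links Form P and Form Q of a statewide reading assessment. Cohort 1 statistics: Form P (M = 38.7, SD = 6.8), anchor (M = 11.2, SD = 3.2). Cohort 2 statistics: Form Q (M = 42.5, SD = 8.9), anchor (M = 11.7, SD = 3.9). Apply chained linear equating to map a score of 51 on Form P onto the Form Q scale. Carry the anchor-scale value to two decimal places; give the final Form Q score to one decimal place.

Form P → anchor (Cohort 1): v = (3.2/6.8)(51 − 38.7) + 11.2 = 16.99
anchor → Form Q (Cohort 2): y = (8.9/3.9)(16.99 − 11.7) + 42.5 = 54.6

54.6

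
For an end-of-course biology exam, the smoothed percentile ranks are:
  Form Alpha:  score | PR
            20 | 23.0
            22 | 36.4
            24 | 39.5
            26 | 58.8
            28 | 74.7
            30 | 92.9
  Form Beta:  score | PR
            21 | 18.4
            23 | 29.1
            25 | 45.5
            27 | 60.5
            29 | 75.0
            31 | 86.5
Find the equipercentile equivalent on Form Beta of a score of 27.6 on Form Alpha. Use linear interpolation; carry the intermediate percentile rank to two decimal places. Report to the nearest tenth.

28.5

PR of 27.6 on Form Alpha: 58.8 + (27.6 − 26)/(28 − 26) × (74.7 − 58.8) = 71.52
On Form Beta, PR 71.52 falls between score 27 (PR 60.5) and 29 (PR 75.0).
Interpolate: 27 + (71.52 − 60.5)/(75.0 − 60.5) × (29 − 27) = 28.5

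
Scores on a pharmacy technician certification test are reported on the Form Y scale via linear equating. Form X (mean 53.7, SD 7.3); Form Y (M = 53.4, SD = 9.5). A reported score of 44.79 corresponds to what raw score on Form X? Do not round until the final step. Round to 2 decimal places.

47.08

Invert y = (SD_Y/SD_X)(x − M_X) + M_Y:
x = (SD_X/SD_Y)(y − M_Y) + M_X = (7.3/9.5)(44.79 − 53.4) + 53.7
x = 0.768421 × -8.610 + 53.7 = 47.08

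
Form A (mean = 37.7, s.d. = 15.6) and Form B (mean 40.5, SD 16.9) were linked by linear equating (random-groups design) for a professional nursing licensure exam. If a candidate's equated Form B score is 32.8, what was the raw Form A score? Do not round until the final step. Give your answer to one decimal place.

Invert y = (SD_Y/SD_X)(x − M_X) + M_Y:
x = (SD_X/SD_Y)(y − M_Y) + M_X = (15.6/16.9)(32.8 − 40.5) + 37.7
x = 0.923077 × -7.700 + 37.7 = 30.6

30.6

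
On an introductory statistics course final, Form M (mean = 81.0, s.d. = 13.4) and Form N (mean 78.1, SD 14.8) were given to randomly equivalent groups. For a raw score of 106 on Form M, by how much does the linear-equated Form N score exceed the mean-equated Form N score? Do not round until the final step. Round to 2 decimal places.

2.61

Mean-equated: 106 + (78.1 − 81.0) = 103.10
Linear-equated: (14.8/13.4)(106 − 81.0) + 78.1 = 105.712
Difference = 105.712 − 103.10 = 2.61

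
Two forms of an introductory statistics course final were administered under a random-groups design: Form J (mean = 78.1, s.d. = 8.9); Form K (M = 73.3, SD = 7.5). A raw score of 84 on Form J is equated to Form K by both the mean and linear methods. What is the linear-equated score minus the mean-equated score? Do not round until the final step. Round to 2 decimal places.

Mean-equated: 84 + (73.3 − 78.1) = 79.20
Linear-equated: (7.5/8.9)(84 − 78.1) + 73.3 = 78.272
Difference = 78.272 − 79.20 = -0.93

-0.93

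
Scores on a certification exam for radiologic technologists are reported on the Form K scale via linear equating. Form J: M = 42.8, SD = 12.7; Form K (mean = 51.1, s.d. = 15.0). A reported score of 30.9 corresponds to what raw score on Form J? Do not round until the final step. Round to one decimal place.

Invert y = (SD_Y/SD_X)(x − M_X) + M_Y:
x = (SD_X/SD_Y)(y − M_Y) + M_X = (12.7/15.0)(30.9 − 51.1) + 42.8
x = 0.846667 × -20.200 + 42.8 = 25.7

25.7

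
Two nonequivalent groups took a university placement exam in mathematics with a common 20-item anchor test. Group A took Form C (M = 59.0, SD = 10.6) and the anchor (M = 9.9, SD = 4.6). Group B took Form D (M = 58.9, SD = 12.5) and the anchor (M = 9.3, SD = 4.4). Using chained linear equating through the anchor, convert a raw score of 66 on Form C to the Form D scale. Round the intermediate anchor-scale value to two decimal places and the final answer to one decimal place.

Form C → anchor (Group A): v = (4.6/10.6)(66 − 59.0) + 9.9 = 12.94
anchor → Form D (Group B): y = (12.5/4.4)(12.94 − 9.3) + 58.9 = 69.2

69.2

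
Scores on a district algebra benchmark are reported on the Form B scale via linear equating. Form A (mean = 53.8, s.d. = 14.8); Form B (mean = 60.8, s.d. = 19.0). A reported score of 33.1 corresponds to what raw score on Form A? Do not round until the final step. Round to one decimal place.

Invert y = (SD_Y/SD_X)(x − M_X) + M_Y:
x = (SD_X/SD_Y)(y − M_Y) + M_X = (14.8/19.0)(33.1 − 60.8) + 53.8
x = 0.778947 × -27.700 + 53.8 = 32.2

32.2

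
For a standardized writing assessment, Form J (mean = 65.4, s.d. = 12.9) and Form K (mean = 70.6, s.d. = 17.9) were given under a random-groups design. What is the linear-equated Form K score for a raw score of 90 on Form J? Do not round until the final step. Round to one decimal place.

104.7

Linear equating: y = (SD_Y/SD_X)(x − M_X) + M_Y
y = (17.9/12.9)(90 − 65.4) + 70.6
y = 1.387597 × 24.6 + 70.6 = 34.1349 + 70.6 = 104.7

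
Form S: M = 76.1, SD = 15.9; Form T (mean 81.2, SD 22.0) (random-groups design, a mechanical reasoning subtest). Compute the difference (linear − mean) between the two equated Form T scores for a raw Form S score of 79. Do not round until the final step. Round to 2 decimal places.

Mean-equated: 79 + (81.2 − 76.1) = 84.10
Linear-equated: (22.0/15.9)(79 − 76.1) + 81.2 = 85.213
Difference = 85.213 − 84.10 = 1.11

1.11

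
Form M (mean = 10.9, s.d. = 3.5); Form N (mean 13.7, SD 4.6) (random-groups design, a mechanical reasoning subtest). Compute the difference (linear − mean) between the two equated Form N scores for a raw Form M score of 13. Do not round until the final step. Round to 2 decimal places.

Mean-equated: 13 + (13.7 − 10.9) = 15.80
Linear-equated: (4.6/3.5)(13 − 10.9) + 13.7 = 16.460
Difference = 16.460 − 15.80 = 0.66

0.66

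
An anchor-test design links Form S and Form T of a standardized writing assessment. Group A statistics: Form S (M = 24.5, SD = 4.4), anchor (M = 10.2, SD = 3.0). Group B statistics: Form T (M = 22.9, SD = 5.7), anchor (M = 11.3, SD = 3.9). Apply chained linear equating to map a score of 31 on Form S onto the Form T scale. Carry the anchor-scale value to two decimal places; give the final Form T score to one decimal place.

27.8

Form S → anchor (Group A): v = (3.0/4.4)(31 − 24.5) + 10.2 = 14.63
anchor → Form T (Group B): y = (5.7/3.9)(14.63 − 11.3) + 22.9 = 27.8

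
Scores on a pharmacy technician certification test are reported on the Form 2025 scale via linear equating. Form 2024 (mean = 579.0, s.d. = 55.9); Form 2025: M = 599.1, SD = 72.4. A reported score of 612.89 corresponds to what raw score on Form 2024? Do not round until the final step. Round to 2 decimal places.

589.65

Invert y = (SD_Y/SD_X)(x − M_X) + M_Y:
x = (SD_X/SD_Y)(y − M_Y) + M_X = (55.9/72.4)(612.89 − 599.1) + 579.0
x = 0.772099 × 13.790 + 579.0 = 589.65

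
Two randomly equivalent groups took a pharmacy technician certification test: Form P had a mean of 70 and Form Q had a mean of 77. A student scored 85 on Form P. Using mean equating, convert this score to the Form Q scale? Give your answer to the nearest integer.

92

Mean equating: y = x + (M_Y − M_X) = 85 + (77 − 70) = 92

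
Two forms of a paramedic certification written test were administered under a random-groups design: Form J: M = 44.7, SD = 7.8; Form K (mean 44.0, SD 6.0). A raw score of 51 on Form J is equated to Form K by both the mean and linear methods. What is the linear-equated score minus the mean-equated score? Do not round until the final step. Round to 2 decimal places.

Mean-equated: 51 + (44.0 − 44.7) = 50.30
Linear-equated: (6.0/7.8)(51 − 44.7) + 44.0 = 48.846
Difference = 48.846 − 50.30 = -1.45

-1.45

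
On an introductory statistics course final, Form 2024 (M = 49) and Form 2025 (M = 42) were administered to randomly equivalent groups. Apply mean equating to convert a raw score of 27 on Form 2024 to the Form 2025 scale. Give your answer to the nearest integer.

Mean equating: y = x + (M_Y − M_X) = 27 + (42 − 49) = 20

20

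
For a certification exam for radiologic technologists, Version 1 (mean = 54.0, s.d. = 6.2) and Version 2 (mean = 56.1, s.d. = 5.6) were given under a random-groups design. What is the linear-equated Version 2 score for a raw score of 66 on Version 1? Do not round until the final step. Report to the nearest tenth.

66.9

Linear equating: y = (SD_Y/SD_X)(x − M_X) + M_Y
y = (5.6/6.2)(66 − 54.0) + 56.1
y = 0.903226 × 12.0 + 56.1 = 10.8387 + 56.1 = 66.9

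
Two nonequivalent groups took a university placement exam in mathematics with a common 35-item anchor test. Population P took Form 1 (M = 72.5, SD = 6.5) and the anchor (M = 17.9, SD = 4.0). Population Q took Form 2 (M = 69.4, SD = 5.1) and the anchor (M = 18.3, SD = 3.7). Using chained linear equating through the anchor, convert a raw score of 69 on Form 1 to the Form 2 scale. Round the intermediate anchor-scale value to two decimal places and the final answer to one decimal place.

Form 1 → anchor (Population P): v = (4.0/6.5)(69 − 72.5) + 17.9 = 15.75
anchor → Form 2 (Population Q): y = (5.1/3.7)(15.75 − 18.3) + 69.4 = 65.9

65.9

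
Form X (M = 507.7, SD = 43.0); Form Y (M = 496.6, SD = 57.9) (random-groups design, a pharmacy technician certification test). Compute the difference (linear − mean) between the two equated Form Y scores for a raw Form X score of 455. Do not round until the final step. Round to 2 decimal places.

-18.26

Mean-equated: 455 + (496.6 − 507.7) = 443.90
Linear-equated: (57.9/43.0)(455 − 507.7) + 496.6 = 425.639
Difference = 425.639 − 443.90 = -18.26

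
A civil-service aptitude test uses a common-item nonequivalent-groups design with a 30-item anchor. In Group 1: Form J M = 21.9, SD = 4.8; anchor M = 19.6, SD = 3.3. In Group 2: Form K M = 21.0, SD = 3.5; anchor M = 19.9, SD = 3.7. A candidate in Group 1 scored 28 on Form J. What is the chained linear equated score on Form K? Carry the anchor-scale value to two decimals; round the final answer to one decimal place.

24.7

Form J → anchor (Group 1): v = (3.3/4.8)(28 − 21.9) + 19.6 = 23.79
anchor → Form K (Group 2): y = (3.5/3.7)(23.79 − 19.9) + 21.0 = 24.7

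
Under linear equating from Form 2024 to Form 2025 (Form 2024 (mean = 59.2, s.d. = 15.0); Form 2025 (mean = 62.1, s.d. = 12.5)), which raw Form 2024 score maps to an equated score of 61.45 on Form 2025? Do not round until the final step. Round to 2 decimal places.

Invert y = (SD_Y/SD_X)(x − M_X) + M_Y:
x = (SD_X/SD_Y)(y − M_Y) + M_X = (15.0/12.5)(61.45 − 62.1) + 59.2
x = 1.200000 × -0.650 + 59.2 = 58.42

58.42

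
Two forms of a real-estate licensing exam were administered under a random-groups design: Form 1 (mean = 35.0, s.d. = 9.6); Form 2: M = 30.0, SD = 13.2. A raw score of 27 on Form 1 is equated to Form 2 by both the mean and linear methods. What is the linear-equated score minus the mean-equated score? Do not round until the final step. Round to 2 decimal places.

Mean-equated: 27 + (30.0 − 35.0) = 22.00
Linear-equated: (13.2/9.6)(27 − 35.0) + 30.0 = 19.000
Difference = 19.000 − 22.00 = -3.00

-3.00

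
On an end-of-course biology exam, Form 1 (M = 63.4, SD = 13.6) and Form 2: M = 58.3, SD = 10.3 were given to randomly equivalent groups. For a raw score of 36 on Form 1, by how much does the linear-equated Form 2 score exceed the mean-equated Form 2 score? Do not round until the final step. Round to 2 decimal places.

6.65

Mean-equated: 36 + (58.3 − 63.4) = 30.90
Linear-equated: (10.3/13.6)(36 − 63.4) + 58.3 = 37.549
Difference = 37.549 − 30.90 = 6.65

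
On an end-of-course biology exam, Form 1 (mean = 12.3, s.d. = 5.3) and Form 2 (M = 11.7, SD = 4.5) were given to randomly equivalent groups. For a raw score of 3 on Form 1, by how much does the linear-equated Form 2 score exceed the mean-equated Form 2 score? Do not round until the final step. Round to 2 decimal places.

Mean-equated: 3 + (11.7 − 12.3) = 2.40
Linear-equated: (4.5/5.3)(3 − 12.3) + 11.7 = 3.804
Difference = 3.804 − 2.40 = 1.40

1.40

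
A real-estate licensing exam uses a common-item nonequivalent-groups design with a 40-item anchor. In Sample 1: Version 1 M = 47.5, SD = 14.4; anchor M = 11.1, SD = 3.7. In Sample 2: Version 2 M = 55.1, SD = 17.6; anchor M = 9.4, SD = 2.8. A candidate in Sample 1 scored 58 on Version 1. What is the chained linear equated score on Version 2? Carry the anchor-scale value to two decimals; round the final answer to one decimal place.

82.8

Version 1 → anchor (Sample 1): v = (3.7/14.4)(58 − 47.5) + 11.1 = 13.80
anchor → Version 2 (Sample 2): y = (17.6/2.8)(13.80 − 9.4) + 55.1 = 82.8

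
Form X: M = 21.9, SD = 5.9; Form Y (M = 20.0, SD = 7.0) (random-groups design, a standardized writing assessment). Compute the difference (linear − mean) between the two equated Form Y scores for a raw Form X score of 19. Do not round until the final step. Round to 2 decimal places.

-0.54

Mean-equated: 19 + (20.0 − 21.9) = 17.10
Linear-equated: (7.0/5.9)(19 − 21.9) + 20.0 = 16.559
Difference = 16.559 − 17.10 = -0.54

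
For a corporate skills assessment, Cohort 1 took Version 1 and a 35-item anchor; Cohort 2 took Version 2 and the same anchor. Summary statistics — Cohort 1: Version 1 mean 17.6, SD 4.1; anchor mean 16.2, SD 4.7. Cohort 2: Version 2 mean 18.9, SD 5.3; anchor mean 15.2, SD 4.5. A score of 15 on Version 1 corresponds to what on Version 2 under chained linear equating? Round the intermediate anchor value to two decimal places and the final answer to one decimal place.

16.6

Version 1 → anchor (Cohort 1): v = (4.7/4.1)(15 − 17.6) + 16.2 = 13.22
anchor → Version 2 (Cohort 2): y = (5.3/4.5)(13.22 − 15.2) + 18.9 = 16.6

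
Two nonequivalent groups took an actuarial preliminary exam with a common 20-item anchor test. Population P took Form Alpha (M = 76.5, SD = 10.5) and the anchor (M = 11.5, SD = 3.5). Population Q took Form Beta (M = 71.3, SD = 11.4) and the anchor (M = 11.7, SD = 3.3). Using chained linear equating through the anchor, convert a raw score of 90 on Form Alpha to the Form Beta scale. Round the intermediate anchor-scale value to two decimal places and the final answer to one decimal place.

86.2

Form Alpha → anchor (Population P): v = (3.5/10.5)(90 − 76.5) + 11.5 = 16.00
anchor → Form Beta (Population Q): y = (11.4/3.3)(16.00 − 11.7) + 71.3 = 86.2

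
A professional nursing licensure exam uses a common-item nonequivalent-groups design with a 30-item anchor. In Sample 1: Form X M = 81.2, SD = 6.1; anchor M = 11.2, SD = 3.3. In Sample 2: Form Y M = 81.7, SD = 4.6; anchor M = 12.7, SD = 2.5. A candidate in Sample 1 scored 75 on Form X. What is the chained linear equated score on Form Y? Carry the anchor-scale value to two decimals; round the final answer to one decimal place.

Form X → anchor (Sample 1): v = (3.3/6.1)(75 − 81.2) + 11.2 = 7.85
anchor → Form Y (Sample 2): y = (4.6/2.5)(7.85 − 12.7) + 81.7 = 72.8

72.8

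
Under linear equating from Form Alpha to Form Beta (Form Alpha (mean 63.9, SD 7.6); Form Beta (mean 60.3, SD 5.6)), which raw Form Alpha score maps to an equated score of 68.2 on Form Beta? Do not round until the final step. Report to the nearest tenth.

74.6

Invert y = (SD_Y/SD_X)(x − M_X) + M_Y:
x = (SD_X/SD_Y)(y − M_Y) + M_X = (7.6/5.6)(68.2 − 60.3) + 63.9
x = 1.357143 × 7.900 + 63.9 = 74.6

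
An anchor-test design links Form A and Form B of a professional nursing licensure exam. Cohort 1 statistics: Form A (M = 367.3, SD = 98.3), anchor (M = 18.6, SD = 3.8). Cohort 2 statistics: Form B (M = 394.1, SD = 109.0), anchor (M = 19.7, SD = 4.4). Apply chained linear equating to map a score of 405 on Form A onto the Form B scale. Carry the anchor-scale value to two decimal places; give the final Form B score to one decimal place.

403.0

Form A → anchor (Cohort 1): v = (3.8/98.3)(405 − 367.3) + 18.6 = 20.06
anchor → Form B (Cohort 2): y = (109.0/4.4)(20.06 − 19.7) + 394.1 = 403.0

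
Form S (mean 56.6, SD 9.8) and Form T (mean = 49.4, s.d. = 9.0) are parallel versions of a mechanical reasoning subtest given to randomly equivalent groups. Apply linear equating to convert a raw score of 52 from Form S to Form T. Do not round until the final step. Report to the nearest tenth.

45.2

Linear equating: y = (SD_Y/SD_X)(x − M_X) + M_Y
y = (9.0/9.8)(52 − 56.6) + 49.4
y = 0.918367 × -4.6 + 49.4 = -4.2245 + 49.4 = 45.2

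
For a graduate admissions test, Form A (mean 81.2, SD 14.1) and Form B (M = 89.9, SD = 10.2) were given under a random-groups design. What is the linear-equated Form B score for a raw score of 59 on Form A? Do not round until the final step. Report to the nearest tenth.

Linear equating: y = (SD_Y/SD_X)(x − M_X) + M_Y
y = (10.2/14.1)(59 − 81.2) + 89.9
y = 0.723404 × -22.2 + 89.9 = -16.0596 + 89.9 = 73.8

73.8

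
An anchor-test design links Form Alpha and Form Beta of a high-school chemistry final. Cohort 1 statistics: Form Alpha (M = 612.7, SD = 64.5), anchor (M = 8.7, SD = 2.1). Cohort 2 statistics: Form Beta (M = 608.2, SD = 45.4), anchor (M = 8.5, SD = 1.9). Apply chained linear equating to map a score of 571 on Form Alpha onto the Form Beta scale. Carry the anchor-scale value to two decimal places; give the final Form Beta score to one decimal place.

580.5

Form Alpha → anchor (Cohort 1): v = (2.1/64.5)(571 − 612.7) + 8.7 = 7.34
anchor → Form Beta (Cohort 2): y = (45.4/1.9)(7.34 − 8.5) + 608.2 = 580.5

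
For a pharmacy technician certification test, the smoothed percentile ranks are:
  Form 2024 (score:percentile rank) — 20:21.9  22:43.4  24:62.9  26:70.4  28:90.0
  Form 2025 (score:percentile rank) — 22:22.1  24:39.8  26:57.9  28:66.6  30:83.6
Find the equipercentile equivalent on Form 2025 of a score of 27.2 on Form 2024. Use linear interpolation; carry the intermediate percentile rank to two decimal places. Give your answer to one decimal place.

PR of 27.2 on Form 2024: 70.4 + (27.2 − 26)/(28 − 26) × (90.0 − 70.4) = 82.16
On Form 2025, PR 82.16 falls between score 28 (PR 66.6) and 30 (PR 83.6).
Interpolate: 28 + (82.16 − 66.6)/(83.6 − 66.6) × (30 − 28) = 29.8

29.8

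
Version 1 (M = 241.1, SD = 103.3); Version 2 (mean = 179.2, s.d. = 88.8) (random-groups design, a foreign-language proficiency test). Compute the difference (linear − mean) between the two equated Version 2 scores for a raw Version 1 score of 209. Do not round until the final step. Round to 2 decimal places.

Mean-equated: 209 + (179.2 − 241.1) = 147.10
Linear-equated: (88.8/103.3)(209 − 241.1) + 179.2 = 151.606
Difference = 151.606 − 147.10 = 4.51

4.51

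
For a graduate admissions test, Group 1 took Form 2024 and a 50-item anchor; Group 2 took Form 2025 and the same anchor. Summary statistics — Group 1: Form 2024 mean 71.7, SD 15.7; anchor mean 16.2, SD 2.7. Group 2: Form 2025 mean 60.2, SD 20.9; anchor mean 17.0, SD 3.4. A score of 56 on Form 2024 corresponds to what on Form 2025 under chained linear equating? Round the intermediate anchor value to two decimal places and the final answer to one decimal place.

Form 2024 → anchor (Group 1): v = (2.7/15.7)(56 − 71.7) + 16.2 = 13.50
anchor → Form 2025 (Group 2): y = (20.9/3.4)(13.50 − 17.0) + 60.2 = 38.7

38.7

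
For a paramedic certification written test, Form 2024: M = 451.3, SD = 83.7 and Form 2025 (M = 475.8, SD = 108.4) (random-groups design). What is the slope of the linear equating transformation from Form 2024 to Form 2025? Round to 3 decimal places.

1.295

A = SD_Y / SD_X = 108.4 / 83.7 = 1.295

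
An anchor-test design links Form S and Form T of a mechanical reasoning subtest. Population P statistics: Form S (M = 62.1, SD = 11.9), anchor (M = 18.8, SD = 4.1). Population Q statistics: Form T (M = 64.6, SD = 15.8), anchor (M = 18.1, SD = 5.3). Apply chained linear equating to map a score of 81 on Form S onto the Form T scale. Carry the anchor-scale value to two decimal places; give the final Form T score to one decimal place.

86.1

Form S → anchor (Population P): v = (4.1/11.9)(81 − 62.1) + 18.8 = 25.31
anchor → Form T (Population Q): y = (15.8/5.3)(25.31 − 18.1) + 64.6 = 86.1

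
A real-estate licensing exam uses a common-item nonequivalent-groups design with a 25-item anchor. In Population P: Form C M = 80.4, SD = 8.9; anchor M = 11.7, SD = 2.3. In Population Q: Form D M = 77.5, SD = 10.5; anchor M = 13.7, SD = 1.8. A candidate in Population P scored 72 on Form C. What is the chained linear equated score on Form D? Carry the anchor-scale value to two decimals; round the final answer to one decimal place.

53.2

Form C → anchor (Population P): v = (2.3/8.9)(72 − 80.4) + 11.7 = 9.53
anchor → Form D (Population Q): y = (10.5/1.8)(9.53 − 13.7) + 77.5 = 53.2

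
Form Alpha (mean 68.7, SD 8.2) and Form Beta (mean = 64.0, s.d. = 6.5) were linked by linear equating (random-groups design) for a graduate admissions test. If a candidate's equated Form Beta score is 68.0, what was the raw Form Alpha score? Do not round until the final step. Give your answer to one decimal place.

73.7

Invert y = (SD_Y/SD_X)(x − M_X) + M_Y:
x = (SD_X/SD_Y)(y − M_Y) + M_X = (8.2/6.5)(68.0 − 64.0) + 68.7
x = 1.261538 × 4.000 + 68.7 = 73.7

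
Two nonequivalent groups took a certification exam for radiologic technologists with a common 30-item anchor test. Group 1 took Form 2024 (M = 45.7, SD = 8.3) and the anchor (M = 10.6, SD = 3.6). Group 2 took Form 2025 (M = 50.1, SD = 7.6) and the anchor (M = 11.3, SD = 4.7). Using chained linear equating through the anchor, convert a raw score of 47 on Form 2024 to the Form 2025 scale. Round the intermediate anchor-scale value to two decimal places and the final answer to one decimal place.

Form 2024 → anchor (Group 1): v = (3.6/8.3)(47 − 45.7) + 10.6 = 11.16
anchor → Form 2025 (Group 2): y = (7.6/4.7)(11.16 − 11.3) + 50.1 = 49.9

49.9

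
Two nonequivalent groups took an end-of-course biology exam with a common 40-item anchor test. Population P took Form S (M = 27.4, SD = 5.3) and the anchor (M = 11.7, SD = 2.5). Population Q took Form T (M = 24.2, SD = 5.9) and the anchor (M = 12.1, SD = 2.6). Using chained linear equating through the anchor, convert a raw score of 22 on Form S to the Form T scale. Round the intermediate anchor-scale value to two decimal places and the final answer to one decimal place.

Form S → anchor (Population P): v = (2.5/5.3)(22 − 27.4) + 11.7 = 9.15
anchor → Form T (Population Q): y = (5.9/2.6)(9.15 − 12.1) + 24.2 = 17.5

17.5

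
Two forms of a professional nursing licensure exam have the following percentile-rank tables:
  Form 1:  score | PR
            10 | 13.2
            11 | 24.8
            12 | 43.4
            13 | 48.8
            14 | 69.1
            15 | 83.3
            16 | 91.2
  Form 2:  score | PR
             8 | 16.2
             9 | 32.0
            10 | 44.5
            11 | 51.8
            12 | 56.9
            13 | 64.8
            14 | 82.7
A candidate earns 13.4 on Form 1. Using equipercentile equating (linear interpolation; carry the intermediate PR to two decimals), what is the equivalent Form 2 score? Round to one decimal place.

PR of 13.4 on Form 1: 48.8 + (13.4 − 13)/(14 − 13) × (69.1 − 48.8) = 56.92
On Form 2, PR 56.92 falls between score 12 (PR 56.9) and 13 (PR 64.8).
Interpolate: 12 + (56.92 − 56.9)/(64.8 − 56.9) × (13 − 12) = 12.0

12.0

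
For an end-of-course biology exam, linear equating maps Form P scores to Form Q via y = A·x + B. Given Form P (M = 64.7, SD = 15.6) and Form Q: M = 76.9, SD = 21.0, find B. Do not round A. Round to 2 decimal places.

-10.20

A = SD_Y / SD_X = 21.0 / 15.6 = 1.346154
B = M_Y − A·M_X = 76.9 − 1.346154 × 64.7 = -10.20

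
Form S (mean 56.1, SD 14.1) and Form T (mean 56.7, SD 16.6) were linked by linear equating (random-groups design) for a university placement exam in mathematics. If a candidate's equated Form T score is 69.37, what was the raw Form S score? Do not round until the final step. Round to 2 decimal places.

Invert y = (SD_Y/SD_X)(x − M_X) + M_Y:
x = (SD_X/SD_Y)(y − M_Y) + M_X = (14.1/16.6)(69.37 − 56.7) + 56.1
x = 0.849398 × 12.670 + 56.1 = 66.86

66.86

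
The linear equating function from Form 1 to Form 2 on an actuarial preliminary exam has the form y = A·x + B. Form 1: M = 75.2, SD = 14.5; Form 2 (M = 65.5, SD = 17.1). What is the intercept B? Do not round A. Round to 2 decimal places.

-23.18

A = SD_Y / SD_X = 17.1 / 14.5 = 1.179310
B = M_Y − A·M_X = 65.5 − 1.179310 × 75.2 = -23.18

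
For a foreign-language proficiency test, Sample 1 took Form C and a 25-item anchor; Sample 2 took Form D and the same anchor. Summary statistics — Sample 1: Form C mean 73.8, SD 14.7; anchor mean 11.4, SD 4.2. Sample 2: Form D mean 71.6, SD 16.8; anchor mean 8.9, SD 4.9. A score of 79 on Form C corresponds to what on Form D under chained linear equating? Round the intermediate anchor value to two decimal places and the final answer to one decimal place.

Form C → anchor (Sample 1): v = (4.2/14.7)(79 − 73.8) + 11.4 = 12.89
anchor → Form D (Sample 2): y = (16.8/4.9)(12.89 − 8.9) + 71.6 = 85.3

85.3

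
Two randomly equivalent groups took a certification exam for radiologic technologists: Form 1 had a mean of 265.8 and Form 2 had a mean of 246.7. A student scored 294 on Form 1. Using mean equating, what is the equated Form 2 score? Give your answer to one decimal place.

Mean equating: y = x + (M_Y − M_X) = 294 + (246.7 − 265.8) = 274.9

274.9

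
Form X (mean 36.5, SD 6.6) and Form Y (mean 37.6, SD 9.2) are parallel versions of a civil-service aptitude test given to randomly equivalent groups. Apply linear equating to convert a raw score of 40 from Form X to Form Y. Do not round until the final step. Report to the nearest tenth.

Linear equating: y = (SD_Y/SD_X)(x − M_X) + M_Y
y = (9.2/6.6)(40 − 36.5) + 37.6
y = 1.393939 × 3.5 + 37.6 = 4.8788 + 37.6 = 42.5

42.5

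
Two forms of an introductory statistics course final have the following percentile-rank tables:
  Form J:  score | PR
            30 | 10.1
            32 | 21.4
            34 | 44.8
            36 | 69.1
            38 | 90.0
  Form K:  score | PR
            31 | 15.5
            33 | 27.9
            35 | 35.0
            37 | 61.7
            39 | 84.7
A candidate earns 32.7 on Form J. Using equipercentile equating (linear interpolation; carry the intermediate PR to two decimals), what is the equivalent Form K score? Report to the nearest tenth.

33.5

PR of 32.7 on Form J: 21.4 + (32.7 − 32)/(34 − 32) × (44.8 − 21.4) = 29.59
On Form K, PR 29.59 falls between score 33 (PR 27.9) and 35 (PR 35.0).
Interpolate: 33 + (29.59 − 27.9)/(35.0 − 27.9) × (35 − 33) = 33.5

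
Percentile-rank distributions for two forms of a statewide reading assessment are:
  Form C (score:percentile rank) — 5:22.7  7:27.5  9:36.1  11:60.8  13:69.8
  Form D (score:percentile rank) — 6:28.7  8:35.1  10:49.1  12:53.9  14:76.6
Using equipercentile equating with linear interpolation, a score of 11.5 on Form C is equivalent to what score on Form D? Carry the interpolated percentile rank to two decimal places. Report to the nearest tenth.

PR of 11.5 on Form C: 60.8 + (11.5 − 11)/(13 − 11) × (69.8 − 60.8) = 63.05
On Form D, PR 63.05 falls between score 12 (PR 53.9) and 14 (PR 76.6).
Interpolate: 12 + (63.05 − 53.9)/(76.6 − 53.9) × (14 − 12) = 12.8

12.8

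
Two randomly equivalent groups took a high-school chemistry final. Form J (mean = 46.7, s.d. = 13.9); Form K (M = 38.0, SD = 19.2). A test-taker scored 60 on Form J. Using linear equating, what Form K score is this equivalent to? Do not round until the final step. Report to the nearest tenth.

Linear equating: y = (SD_Y/SD_X)(x − M_X) + M_Y
y = (19.2/13.9)(60 − 46.7) + 38.0
y = 1.381295 × 13.3 + 38.0 = 18.3712 + 38.0 = 56.4

56.4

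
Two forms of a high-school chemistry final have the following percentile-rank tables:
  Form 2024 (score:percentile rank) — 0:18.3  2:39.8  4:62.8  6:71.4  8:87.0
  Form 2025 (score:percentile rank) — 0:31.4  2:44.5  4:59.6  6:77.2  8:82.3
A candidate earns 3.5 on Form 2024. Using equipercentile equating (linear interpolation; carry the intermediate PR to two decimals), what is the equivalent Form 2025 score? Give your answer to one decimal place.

3.7

PR of 3.5 on Form 2024: 39.8 + (3.5 − 2)/(4 − 2) × (62.8 − 39.8) = 57.05
On Form 2025, PR 57.05 falls between score 2 (PR 44.5) and 4 (PR 59.6).
Interpolate: 2 + (57.05 − 44.5)/(59.6 − 44.5) × (4 − 2) = 3.7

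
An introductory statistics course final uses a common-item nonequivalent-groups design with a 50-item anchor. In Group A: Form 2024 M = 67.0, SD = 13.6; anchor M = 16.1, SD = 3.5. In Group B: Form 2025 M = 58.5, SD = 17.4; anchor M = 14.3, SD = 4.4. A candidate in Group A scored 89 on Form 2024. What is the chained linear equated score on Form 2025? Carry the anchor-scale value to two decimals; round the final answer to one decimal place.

88.0

Form 2024 → anchor (Group A): v = (3.5/13.6)(89 − 67.0) + 16.1 = 21.76
anchor → Form 2025 (Group B): y = (17.4/4.4)(21.76 − 14.3) + 58.5 = 88.0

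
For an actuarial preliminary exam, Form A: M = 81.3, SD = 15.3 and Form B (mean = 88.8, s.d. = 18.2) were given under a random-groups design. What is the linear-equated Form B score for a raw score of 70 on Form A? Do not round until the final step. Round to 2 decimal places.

Linear equating: y = (SD_Y/SD_X)(x − M_X) + M_Y
y = (18.2/15.3)(70 − 81.3) + 88.8
y = 1.189542 × -11.3 + 88.8 = -13.4418 + 88.8 = 75.36

75.36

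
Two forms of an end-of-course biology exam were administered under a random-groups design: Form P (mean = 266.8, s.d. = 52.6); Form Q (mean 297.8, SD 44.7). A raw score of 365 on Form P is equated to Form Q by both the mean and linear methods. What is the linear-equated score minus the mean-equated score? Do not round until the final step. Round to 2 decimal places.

-14.75

Mean-equated: 365 + (297.8 − 266.8) = 396.00
Linear-equated: (44.7/52.6)(365 − 266.8) + 297.8 = 381.251
Difference = 381.251 − 396.00 = -14.75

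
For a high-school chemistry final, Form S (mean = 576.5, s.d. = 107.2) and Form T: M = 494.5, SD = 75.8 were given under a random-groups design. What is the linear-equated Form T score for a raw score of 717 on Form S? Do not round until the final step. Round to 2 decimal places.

Linear equating: y = (SD_Y/SD_X)(x − M_X) + M_Y
y = (75.8/107.2)(717 − 576.5) + 494.5
y = 0.707090 × 140.5 + 494.5 = 99.3461 + 494.5 = 593.85

593.85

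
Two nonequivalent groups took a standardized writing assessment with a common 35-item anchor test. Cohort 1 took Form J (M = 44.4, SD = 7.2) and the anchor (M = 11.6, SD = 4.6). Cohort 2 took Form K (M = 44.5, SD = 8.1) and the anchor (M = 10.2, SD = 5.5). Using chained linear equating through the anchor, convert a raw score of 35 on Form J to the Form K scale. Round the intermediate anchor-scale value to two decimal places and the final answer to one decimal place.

Form J → anchor (Cohort 1): v = (4.6/7.2)(35 − 44.4) + 11.6 = 5.59
anchor → Form K (Cohort 2): y = (8.1/5.5)(5.59 − 10.2) + 44.5 = 37.7

37.7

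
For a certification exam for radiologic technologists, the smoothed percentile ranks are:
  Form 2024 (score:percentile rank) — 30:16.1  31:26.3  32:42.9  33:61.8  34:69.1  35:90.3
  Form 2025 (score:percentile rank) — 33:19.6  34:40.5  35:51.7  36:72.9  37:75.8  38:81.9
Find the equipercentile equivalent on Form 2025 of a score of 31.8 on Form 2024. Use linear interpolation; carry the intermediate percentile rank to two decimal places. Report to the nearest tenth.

PR of 31.8 on Form 2024: 26.3 + (31.8 − 31)/(32 − 31) × (42.9 − 26.3) = 39.58
On Form 2025, PR 39.58 falls between score 33 (PR 19.6) and 34 (PR 40.5).
Interpolate: 33 + (39.58 − 19.6)/(40.5 − 19.6) × (34 − 33) = 34.0

34.0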